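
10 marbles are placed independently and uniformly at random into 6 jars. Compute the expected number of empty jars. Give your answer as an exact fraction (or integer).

Let Xⱼ=1 if jar j is empty. P(Xⱼ=1) = ((6-1)/6)^10 = 9765625/60466176.
By linearity, E[#empty] = 6·9765625/60466176 = 9765625/10077696.

9765625/10077696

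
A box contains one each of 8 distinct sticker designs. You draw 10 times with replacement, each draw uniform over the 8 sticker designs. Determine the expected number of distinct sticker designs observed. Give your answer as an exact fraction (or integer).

791266575/134217728

Let Xⱼ=1 if type j appears at least once. P(Xⱼ=1) = 1 − ((8−1)/8)^10 = 791266575/1073741824.
E[#distinct] = 8·791266575/1073741824 = 791266575/134217728.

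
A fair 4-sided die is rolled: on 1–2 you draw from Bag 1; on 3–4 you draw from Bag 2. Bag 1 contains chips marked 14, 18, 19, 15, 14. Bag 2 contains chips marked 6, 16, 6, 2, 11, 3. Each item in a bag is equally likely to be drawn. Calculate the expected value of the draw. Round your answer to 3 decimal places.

11.667

E[X | Bag 1] = (14 + 18 + 19 + 15 + 14)/5 = 16
E[X | Bag 2] = (6 + 16 + 6 + 2 + 11 + 3)/6 = 22/3
E[X] = (1/2)·16 + (1/2)·22/3 = 35/3 ≈ 11.667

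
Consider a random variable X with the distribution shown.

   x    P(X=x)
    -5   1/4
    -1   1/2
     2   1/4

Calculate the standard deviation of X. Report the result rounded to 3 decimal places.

E[X] = -5/4, E[X²] = 31/4
Var(X) = E[X²] − (E[X])² = 31/4 − 25/16 = 99/16
SD(X) = √(99/16) ≈ 2.487

2.487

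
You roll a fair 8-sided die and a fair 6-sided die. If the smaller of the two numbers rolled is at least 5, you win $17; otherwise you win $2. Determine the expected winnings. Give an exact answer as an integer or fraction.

9/2 dollars

E[payout] = (5/6)·2 + (1/6)·17 = 9/2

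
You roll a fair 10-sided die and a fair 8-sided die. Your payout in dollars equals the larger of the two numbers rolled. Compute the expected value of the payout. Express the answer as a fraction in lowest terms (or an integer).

Distribution of the larger of the two numbers rolled: 1 w.p. 1/80, 2 w.p. 3/80, 3 w.p. 1/16, 4 w.p. 7/80, 5 w.p. 9/80, 6 w.p. 11/80, …
E[payout] = (1/80)·1 + (3/80)·2 + (1/16)·3 + (7/80)·4 + (9/80)·5 + (11/80)·6 + (13/80)·7 + (3/16)·8 + (1/10)·9 + (1/10)·10 = 131/20

131/20 dollars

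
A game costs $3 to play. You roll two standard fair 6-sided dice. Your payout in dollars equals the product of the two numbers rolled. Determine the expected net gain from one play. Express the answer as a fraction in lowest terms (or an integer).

Distribution of the product of the two numbers rolled: 1 w.p. 1/36, 2 w.p. 1/18, 3 w.p. 1/18, 4 w.p. 1/12, 5 w.p. 1/18, 6 w.p. 1/9, …
E[payout] = (1/36)·1 + (1/18)·2 + (1/18)·3 + (1/12)·4 + (1/18)·5 + (1/9)·6 + (1/18)·8 + (1/36)·9 + (1/18)·10 + (1/9)·12 + (1/18)·15 + (1/36)·16 + (1/18)·18 + (1/18)·20 + (1/18)·24 + (1/36)·25 + (1/18)·30 + (1/36)·36 = 49/4
Expected profit = 49/4 − 3 = 37/4

37/4 dollars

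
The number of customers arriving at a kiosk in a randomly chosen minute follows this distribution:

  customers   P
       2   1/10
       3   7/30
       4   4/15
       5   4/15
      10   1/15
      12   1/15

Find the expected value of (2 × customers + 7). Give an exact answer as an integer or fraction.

E[2x+7] = (1/10)·11 + (7/30)·13 + (4/15)·15 + (4/15)·17 + (1/15)·27 + (1/15)·31
     = 248/15

248/15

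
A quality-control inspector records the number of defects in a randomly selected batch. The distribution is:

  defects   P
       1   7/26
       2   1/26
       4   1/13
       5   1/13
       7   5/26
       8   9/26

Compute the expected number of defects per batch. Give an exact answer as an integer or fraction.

E[X] = (7/26)·1 + (1/26)·2 + (1/13)·4 + (1/13)·5 + (5/26)·7 + (9/26)·8
     = 67/13

67/13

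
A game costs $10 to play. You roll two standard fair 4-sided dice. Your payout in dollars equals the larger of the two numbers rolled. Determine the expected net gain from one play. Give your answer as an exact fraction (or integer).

Distribution of the larger of the two numbers rolled: 1 w.p. 1/16, 2 w.p. 3/16, 3 w.p. 5/16, 4 w.p. 7/16
E[payout] = (1/16)·1 + (3/16)·2 + (5/16)·3 + (7/16)·4 = 25/8
Expected profit = 25/8 − 10 = -55/8

-55/8 dollars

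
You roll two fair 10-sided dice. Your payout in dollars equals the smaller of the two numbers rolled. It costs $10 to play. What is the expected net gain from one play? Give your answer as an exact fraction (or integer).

-123/20 dollars

Distribution of the smaller of the two numbers rolled: 1 w.p. 19/100, 2 w.p. 17/100, 3 w.p. 3/20, 4 w.p. 13/100, 5 w.p. 11/100, 6 w.p. 9/100, …
E[payout] = (19/100)·1 + (17/100)·2 + (3/20)·3 + (13/100)·4 + (11/100)·5 + (9/100)·6 + (7/100)·7 + (1/20)·8 + (3/100)·9 + (1/100)·10 = 77/20
Expected profit = 77/20 − 10 = -123/20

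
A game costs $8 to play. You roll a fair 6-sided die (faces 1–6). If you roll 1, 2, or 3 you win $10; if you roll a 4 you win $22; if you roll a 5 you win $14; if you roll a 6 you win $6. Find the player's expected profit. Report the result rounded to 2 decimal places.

$4.00

E[payout] = (1/6)·6 + (1/2)·10 + (1/6)·14 + (1/6)·22 = 12
Expected profit = 12 − 8 = 4 ≈ $4.00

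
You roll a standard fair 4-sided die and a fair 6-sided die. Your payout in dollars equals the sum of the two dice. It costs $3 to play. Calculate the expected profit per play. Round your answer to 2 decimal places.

$3.00

Distribution of the sum of the two dice: 2 w.p. 1/24, 3 w.p. 1/12, 4 w.p. 1/8, 5 w.p. 1/6, 6 w.p. 1/6, 7 w.p. 1/6, …
E[payout] = (1/24)·2 + (1/12)·3 + (1/8)·4 + (1/6)·5 + (1/6)·6 + (1/6)·7 + (1/8)·8 + (1/12)·9 + (1/24)·10 = 6
Expected profit = 6 − 3 = 3 ≈ $3.00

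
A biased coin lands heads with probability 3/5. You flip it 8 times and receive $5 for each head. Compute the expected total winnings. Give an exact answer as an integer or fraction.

$24

E[#heads] = 8·3/5 = 24/5 (linearity over flips).
E[winnings] = 5·24/5 = 24.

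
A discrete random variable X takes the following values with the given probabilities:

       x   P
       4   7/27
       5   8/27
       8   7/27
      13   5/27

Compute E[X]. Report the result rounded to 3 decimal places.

E[X] = (7/27)·4 + (8/27)·5 + (7/27)·8 + (5/27)·13
     = 7 ≈ 7.000

7.000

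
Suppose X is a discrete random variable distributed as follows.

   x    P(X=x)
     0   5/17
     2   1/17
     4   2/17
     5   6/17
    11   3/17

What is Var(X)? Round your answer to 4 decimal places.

E[X] = (5/17)·0 + (1/17)·2 + (2/17)·4 + (6/17)·5 + (3/17)·11 = 73/17
E[X²] = (5/17)·0 + (1/17)·4 + (2/17)·16 + (6/17)·25 + (3/17)·121 = 549/17
Var(X) = 549/17 − (73/17)² = 4004/289 ≈ 13.8547

13.8547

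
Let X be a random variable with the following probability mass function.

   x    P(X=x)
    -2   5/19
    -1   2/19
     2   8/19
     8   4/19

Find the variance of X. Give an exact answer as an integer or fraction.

E[X] = (5/19)·(-2) + (2/19)·(-1) + (8/19)·2 + (4/19)·8 = 36/19
E[X²] = (5/19)·4 + (2/19)·1 + (8/19)·4 + (4/19)·64 = 310/19
Var(X) = 310/19 − (36/19)² = 4594/361

4594/361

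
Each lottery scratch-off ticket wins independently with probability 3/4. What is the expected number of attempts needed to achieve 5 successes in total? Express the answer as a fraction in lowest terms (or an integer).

20/3

By linearity (sum of 5 independent geometric waits), E[trials] = 5/p = 5/(3/4) = 20/3.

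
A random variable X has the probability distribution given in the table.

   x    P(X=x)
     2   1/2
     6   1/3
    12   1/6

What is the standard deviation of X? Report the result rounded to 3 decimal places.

3.606

E[X] = 5, E[X²] = 38
Var(X) = E[X²] − (E[X])² = 38 − 25 = 13
SD(X) = √(13) ≈ 3.606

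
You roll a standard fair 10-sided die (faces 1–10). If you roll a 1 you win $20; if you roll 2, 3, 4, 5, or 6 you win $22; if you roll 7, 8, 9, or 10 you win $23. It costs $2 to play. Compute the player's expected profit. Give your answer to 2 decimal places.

$20.20

E[payout] = (1/10)·20 + (1/2)·22 + (2/5)·23 = 111/5
Expected profit = 111/5 − 2 = 101/5 ≈ $20.20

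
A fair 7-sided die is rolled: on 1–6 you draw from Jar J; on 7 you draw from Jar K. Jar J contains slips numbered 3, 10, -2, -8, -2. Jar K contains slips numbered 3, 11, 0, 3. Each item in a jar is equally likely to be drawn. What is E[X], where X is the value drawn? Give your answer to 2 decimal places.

E[X | Jar J] = (3 + 10 − 2 − 8 − 2)/5 = 1/5
E[X | Jar K] = (3 + 11 + 0 + 3)/4 = 17/4
E[X] = (6/7)·1/5 + (1/7)·17/4 = 109/140 ≈ 0.78

0.78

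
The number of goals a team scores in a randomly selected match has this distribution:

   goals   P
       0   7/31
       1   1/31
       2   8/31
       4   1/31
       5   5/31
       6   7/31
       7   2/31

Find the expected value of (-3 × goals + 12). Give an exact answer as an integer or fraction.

E[-3x+12] = (7/31)·12 + (1/31)·9 + (8/31)·6 + (1/31)·0 + (5/31)·(-3) + (7/31)·(-6) + (2/31)·(-9)
     = 66/31

66/31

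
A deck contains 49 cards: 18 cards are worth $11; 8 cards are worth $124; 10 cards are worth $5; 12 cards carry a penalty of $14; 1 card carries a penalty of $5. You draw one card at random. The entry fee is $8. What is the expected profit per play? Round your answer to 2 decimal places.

E[payout] = (18/49)·11 + (8/49)·124 + (10/49)·5 + (12/49)·(-14) + (1/49)·(-5) = 1067/49
Expected profit = 1067/49 − 8 = 675/49 ≈ $13.78

$13.78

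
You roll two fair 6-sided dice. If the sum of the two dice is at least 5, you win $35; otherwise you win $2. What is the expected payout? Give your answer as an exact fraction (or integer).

59/2 dollars

E[payout] = (1/6)·2 + (5/6)·35 = 59/2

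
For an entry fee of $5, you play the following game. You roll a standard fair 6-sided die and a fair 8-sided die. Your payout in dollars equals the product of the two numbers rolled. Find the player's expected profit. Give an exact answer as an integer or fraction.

Distribution of the product of the two numbers rolled: 1 w.p. 1/48, 2 w.p. 1/24, 3 w.p. 1/24, 4 w.p. 1/16, 5 w.p. 1/24, 6 w.p. 1/12, …
E[payout] = (1/48)·1 + (1/24)·2 + (1/24)·3 + (1/16)·4 + (1/24)·5 + (1/12)·6 + (1/48)·7 + (1/16)·8 + (1/48)·9 + (1/24)·10 + (1/12)·12 + (1/48)·14 + (1/24)·15 + (1/24)·16 + (1/24)·18 + (1/24)·20 + (1/48)·21 + (1/16)·24 + (1/48)·25 + (1/48)·28 + (1/24)·30 + (1/48)·32 + (1/48)·35 + (1/48)·36 + (1/48)·40 + (1/48)·42 + (1/48)·48 = 63/4
Expected profit = 63/4 − 5 = 43/4

43/4 dollars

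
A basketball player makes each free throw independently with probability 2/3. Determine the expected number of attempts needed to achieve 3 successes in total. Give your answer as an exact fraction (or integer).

9/2

By linearity (sum of 3 independent geometric waits), E[trials] = 3/p = 3/(2/3) = 9/2.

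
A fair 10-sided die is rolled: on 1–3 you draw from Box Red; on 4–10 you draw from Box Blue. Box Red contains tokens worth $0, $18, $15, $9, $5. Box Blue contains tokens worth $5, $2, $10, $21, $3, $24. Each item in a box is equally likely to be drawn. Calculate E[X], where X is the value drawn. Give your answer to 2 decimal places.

E[X | Box Red] = (0 + 18 + 15 + 9 + 5)/5 = 47/5
E[X | Box Blue] = (5 + 2 + 10 + 21 + 3 + 24)/6 = 65/6
E[X] = (3/10)·47/5 + (7/10)·65/6 = 3121/300 ≈ 10.40

$10.40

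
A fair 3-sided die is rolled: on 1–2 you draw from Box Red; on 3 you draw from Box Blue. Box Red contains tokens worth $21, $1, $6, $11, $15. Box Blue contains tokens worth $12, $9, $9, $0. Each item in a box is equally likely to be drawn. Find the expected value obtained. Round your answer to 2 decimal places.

$9.70

E[X | Box Red] = (21 + 1 + 6 + 11 + 15)/5 = 54/5
E[X | Box Blue] = (12 + 9 + 9 + 0)/4 = 15/2
E[X] = (2/3)·54/5 + (1/3)·15/2 = 97/10 ≈ 9.70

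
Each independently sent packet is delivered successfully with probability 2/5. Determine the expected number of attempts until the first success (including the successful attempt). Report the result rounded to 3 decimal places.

For a geometric distribution, E[trials] = 1/p = 1/(2/5) = 5/2.
≈ 2.500

2.500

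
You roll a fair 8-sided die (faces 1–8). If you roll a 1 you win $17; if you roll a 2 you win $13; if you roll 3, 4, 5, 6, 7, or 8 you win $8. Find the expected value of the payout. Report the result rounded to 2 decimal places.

$9.75

E[payout] = (3/4)·8 + (1/8)·13 + (1/8)·17 = 39/4
≈ $9.75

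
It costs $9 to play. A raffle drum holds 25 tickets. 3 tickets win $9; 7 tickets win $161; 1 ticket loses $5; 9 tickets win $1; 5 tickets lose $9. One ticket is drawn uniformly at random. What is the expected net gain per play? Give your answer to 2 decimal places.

E[payout] = (3/25)·9 + (7/25)·161 + (1/25)·(-5) + (9/25)·1 + (5/25)·(-9) = 1113/25
Expected profit = 1113/25 − 9 = 888/25 ≈ $35.52

$35.52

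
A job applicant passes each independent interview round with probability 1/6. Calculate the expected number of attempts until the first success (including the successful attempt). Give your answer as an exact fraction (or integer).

For a geometric distribution, E[trials] = 1/p = 1/(1/6) = 6.

6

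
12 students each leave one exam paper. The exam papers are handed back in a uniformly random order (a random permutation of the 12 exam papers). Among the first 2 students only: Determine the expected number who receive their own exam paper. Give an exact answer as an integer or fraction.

1/6

Let Xᵢ = 1 if person i gets their own exam paper. For each i, P(Xᵢ=1) = 1/12.
By linearity of expectation, E[X₁+…+X_2] = 2·(1/12) = 1/6.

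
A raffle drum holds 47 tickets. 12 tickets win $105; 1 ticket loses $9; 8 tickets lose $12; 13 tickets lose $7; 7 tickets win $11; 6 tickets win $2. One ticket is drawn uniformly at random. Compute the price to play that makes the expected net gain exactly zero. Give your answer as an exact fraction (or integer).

E[payout] = (12/47)·105 + (1/47)·(-9) + (8/47)·(-12) + (13/47)·(-7) + (7/47)·11 + (6/47)·2 = 1153/47
Fair fee = E[payout] = 1153/47

1153/47 dollars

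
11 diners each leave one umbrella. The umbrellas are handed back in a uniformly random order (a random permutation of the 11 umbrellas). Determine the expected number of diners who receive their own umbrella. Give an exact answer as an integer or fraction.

Let Xᵢ = 1 if person i gets their own umbrella. For each i, P(Xᵢ=1) = 1/11.
By linearity of expectation, E[X₁+…+X_11] = 11·(1/11) = 1.

1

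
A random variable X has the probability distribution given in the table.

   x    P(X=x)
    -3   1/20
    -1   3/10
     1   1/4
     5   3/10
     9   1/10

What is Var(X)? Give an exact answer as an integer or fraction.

294/25

E[X] = (1/20)·(-3) + (3/10)·(-1) + (1/4)·1 + (3/10)·5 + (1/10)·9 = 11/5
E[X²] = (1/20)·9 + (3/10)·1 + (1/4)·1 + (3/10)·25 + (1/10)·81 = 83/5
Var(X) = 83/5 − (11/5)² = 294/25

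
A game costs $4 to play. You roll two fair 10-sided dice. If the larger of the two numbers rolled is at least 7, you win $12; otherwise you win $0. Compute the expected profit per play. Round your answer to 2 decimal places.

E[payout] = (9/25)·0 + (16/25)·12 = 192/25
Expected profit = 192/25 − 4 = 92/25 ≈ $3.68

$3.68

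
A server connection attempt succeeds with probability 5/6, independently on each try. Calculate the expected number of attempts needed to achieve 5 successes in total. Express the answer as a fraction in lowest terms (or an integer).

By linearity (sum of 5 independent geometric waits), E[trials] = 5/p = 5/(5/6) = 6.

6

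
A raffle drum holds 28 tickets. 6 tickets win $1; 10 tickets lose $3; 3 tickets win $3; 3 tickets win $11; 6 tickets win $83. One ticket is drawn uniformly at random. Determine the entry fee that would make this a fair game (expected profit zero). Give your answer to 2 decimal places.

$18.43

E[payout] = (6/28)·1 + (10/28)·(-3) + (3/28)·3 + (3/28)·11 + (6/28)·83 = 129/7
Fair fee = E[payout] = 129/7 ≈ $18.43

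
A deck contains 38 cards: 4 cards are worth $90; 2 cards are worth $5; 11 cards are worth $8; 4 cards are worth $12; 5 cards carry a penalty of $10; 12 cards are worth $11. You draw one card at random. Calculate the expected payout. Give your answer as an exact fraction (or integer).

294/19 dollars

E[payout] = (4/38)·90 + (2/38)·5 + (11/38)·8 + (4/38)·12 + (5/38)·(-10) + (12/38)·11 = 294/19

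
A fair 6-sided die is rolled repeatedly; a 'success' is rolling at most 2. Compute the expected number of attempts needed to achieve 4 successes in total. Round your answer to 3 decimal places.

12.000

By linearity (sum of 4 independent geometric waits), E[trials] = 4/p = 4/(1/3) = 12.
≈ 12.000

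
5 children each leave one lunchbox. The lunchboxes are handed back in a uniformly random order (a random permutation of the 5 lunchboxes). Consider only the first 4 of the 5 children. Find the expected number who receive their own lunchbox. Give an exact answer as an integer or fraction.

Let Xᵢ = 1 if person i gets their own lunchbox. For each i, P(Xᵢ=1) = 1/5.
By linearity of expectation, E[X₁+…+X_4] = 4·(1/5) = 4/5.

4/5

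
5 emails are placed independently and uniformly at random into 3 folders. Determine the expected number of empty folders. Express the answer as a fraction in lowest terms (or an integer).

32/81

Let Xⱼ=1 if folder j is empty. P(Xⱼ=1) = ((3-1)/3)^5 = 32/243.
By linearity, E[#empty] = 3·32/243 = 32/81.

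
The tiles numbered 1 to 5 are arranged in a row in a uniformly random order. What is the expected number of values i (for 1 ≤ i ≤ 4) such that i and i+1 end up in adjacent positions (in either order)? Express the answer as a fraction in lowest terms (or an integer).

For each i ∈ {1,…,4}, let Xᵢ = 1 if i and i+1 are adjacent. P(Xᵢ=1) = 2·(5−1)!/5! = 2/5.
By linearity, E[ΣXᵢ] = (4)·(2/5) = 8/5.

8/5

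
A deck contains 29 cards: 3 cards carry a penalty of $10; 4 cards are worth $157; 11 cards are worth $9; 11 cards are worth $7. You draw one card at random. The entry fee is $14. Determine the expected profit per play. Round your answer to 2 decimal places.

$12.69

E[payout] = (3/29)·(-10) + (4/29)·157 + (11/29)·9 + (11/29)·7 = 774/29
Expected profit = 774/29 − 14 = 368/29 ≈ $12.69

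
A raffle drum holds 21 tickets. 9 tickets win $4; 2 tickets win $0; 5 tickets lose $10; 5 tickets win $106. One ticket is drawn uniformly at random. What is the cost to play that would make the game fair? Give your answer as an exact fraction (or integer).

E[payout] = (9/21)·4 + (2/21)·0 + (5/21)·(-10) + (5/21)·106 = 172/7
Fair fee = E[payout] = 172/7

172/7 dollars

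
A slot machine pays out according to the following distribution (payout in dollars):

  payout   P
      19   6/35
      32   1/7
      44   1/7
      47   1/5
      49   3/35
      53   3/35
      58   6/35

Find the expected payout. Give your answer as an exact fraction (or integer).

E[X] = (6/35)·19 + (1/7)·32 + (1/7)·44 + (1/5)·47 + (3/35)·49 + (3/35)·53 + (6/35)·58
     = 211/5

211/5 dollars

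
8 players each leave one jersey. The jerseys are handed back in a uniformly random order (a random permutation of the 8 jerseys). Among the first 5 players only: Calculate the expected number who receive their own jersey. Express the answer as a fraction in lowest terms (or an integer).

5/8

Let Xᵢ = 1 if person i gets their own jersey. For each i, P(Xᵢ=1) = 1/8.
By linearity of expectation, E[X₁+…+X_5] = 5·(1/8) = 5/8.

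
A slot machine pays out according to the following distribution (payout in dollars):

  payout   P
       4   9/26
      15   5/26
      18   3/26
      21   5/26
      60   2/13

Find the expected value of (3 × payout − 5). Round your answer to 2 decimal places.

53.85

E[3x-5] = (9/26)·7 + (5/26)·40 + (3/26)·49 + (5/26)·58 + (2/13)·175
     = 700/13 ≈ 53.85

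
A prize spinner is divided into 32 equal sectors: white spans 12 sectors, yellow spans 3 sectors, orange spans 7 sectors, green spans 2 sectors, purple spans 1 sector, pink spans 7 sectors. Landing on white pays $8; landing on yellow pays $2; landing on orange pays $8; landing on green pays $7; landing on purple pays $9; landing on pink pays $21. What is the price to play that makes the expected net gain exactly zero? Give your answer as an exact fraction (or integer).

41/4 dollars

E[payout] = (12/32)·8 + (3/32)·2 + (7/32)·8 + (2/32)·7 + (1/32)·9 + (7/32)·21 = 41/4
Fair fee = E[payout] = 41/4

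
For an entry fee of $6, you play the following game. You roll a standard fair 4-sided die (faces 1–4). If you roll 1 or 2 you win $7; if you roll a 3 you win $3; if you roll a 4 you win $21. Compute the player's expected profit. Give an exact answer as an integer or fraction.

E[payout] = (1/4)·3 + (1/2)·7 + (1/4)·21 = 19/2
Expected profit = 19/2 − 6 = 7/2

7/2 dollars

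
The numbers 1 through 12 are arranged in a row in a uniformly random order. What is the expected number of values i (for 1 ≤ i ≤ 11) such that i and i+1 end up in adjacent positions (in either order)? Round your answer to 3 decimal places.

For each i ∈ {1,…,11}, let Xᵢ = 1 if i and i+1 are adjacent. P(Xᵢ=1) = 2·(12−1)!/12! = 2/12.
By linearity, E[ΣXᵢ] = (11)·(2/12) = 11/6.
≈ 1.833

1.833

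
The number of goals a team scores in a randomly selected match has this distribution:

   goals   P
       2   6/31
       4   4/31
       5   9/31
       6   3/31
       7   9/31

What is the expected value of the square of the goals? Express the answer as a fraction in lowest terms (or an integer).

E[X²] = (6/31)·4 + (4/31)·16 + (9/31)·25 + (3/31)·36 + (9/31)·49
     = 862/31

862/31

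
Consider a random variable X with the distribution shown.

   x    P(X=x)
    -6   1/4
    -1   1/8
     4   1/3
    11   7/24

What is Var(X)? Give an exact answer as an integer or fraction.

5939/144

E[X] = (1/4)·(-6) + (1/8)·(-1) + (1/3)·4 + (7/24)·11 = 35/12
E[X²] = (1/4)·36 + (1/8)·1 + (1/3)·16 + (7/24)·121 = 199/4
Var(X) = 199/4 − (35/12)² = 5939/144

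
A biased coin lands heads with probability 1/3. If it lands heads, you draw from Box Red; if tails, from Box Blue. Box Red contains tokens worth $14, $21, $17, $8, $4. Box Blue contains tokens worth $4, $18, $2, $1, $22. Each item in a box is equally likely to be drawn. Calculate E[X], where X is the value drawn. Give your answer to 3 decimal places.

$10.533

E[X | Box Red] = (14 + 21 + 17 + 8 + 4)/5 = 64/5
E[X | Box Blue] = (4 + 18 + 2 + 1 + 22)/5 = 47/5
E[X] = (1/3)·64/5 + (2/3)·47/5 = 158/15 ≈ 10.533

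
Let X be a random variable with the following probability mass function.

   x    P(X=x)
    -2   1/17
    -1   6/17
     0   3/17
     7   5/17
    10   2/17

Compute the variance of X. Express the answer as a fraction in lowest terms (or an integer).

5526/289

E[X] = (1/17)·(-2) + (6/17)·(-1) + (3/17)·0 + (5/17)·7 + (2/17)·10 = 47/17
E[X²] = (1/17)·4 + (6/17)·1 + (3/17)·0 + (5/17)·49 + (2/17)·100 = 455/17
Var(X) = 455/17 − (47/17)² = 5526/289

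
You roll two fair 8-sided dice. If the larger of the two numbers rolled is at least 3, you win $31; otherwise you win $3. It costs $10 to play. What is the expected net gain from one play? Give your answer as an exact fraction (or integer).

77/4 dollars

E[payout] = (1/16)·3 + (15/16)·31 = 117/4
Expected profit = 117/4 − 10 = 77/4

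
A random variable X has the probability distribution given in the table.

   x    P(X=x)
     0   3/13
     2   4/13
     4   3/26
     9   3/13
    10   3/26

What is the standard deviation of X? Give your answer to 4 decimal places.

E[X] = 56/13, E[X²] = 433/13
Var(X) = E[X²] − (E[X])² = 433/13 − 3136/169 = 2493/169
SD(X) = √(2493/169) ≈ 3.8408

3.8408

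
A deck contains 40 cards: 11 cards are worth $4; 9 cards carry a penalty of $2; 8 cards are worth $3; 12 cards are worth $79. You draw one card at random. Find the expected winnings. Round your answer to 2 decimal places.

E[payout] = (11/40)·4 + (9/40)·(-2) + (8/40)·3 + (12/40)·79 = 499/20
≈ $24.95

$24.95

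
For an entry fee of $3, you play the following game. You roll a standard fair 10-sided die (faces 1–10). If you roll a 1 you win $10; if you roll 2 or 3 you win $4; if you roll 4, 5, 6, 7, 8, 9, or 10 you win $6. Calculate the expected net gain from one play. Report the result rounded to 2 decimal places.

$3.00

E[payout] = (1/5)·4 + (7/10)·6 + (1/10)·10 = 6
Expected profit = 6 − 3 = 3 ≈ $3.00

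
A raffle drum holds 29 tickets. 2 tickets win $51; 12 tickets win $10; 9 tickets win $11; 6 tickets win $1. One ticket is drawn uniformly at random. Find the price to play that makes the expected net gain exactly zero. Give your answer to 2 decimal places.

$11.28

E[payout] = (2/29)·51 + (12/29)·10 + (9/29)·11 + (6/29)·1 = 327/29
Fair fee = E[payout] = 327/29 ≈ $11.28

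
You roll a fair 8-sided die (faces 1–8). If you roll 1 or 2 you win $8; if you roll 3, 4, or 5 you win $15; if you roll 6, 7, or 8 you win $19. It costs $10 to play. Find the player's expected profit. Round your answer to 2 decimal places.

E[payout] = (1/4)·8 + (3/8)·15 + (3/8)·19 = 59/4
Expected profit = 59/4 − 10 = 19/4 ≈ $4.75

$4.75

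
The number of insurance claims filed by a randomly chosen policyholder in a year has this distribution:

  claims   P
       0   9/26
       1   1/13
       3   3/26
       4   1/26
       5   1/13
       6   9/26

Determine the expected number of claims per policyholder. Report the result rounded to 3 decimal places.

E[X] = (9/26)·0 + (1/13)·1 + (3/26)·3 + (1/26)·4 + (1/13)·5 + (9/26)·6
     = 79/26 ≈ 3.038

3.038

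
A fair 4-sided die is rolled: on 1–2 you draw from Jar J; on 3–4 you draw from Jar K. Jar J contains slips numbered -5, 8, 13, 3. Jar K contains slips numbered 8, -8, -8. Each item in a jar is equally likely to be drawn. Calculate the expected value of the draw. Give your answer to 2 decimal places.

1.04

E[X | Jar J] = (-5 + 8 + 13 + 3)/4 = 19/4
E[X | Jar K] = (8 − 8 − 8)/3 = -8/3
E[X] = (1/2)·19/4 + (1/2)·(-8/3) = 25/24 ≈ 1.04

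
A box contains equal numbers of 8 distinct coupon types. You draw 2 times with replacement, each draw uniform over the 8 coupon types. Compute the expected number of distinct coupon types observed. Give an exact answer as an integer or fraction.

15/8

Let Xⱼ=1 if type j appears at least once. P(Xⱼ=1) = 1 − ((8−1)/8)^2 = 15/64.
E[#distinct] = 8·15/64 = 15/8.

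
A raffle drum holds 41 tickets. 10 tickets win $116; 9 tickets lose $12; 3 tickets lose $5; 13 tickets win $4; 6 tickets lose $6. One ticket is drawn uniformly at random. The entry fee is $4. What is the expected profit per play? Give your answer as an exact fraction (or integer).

E[payout] = (10/41)·116 + (9/41)·(-12) + (3/41)·(-5) + (13/41)·4 + (6/41)·(-6) = 1053/41
Expected profit = 1053/41 − 4 = 889/41

889/41 dollars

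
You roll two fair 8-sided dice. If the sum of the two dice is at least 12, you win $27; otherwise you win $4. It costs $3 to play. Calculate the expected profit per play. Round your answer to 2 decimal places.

$6.39

E[payout] = (49/64)·4 + (15/64)·27 = 601/64
Expected profit = 601/64 − 3 = 409/64 ≈ $6.39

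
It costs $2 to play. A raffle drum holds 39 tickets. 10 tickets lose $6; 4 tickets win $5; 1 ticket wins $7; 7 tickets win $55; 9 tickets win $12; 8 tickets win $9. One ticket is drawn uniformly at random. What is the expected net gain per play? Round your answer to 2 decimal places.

$11.64

E[payout] = (10/39)·(-6) + (4/39)·5 + (1/39)·7 + (7/39)·55 + (9/39)·12 + (8/39)·9 = 532/39
Expected profit = 532/39 − 2 = 454/39 ≈ $11.64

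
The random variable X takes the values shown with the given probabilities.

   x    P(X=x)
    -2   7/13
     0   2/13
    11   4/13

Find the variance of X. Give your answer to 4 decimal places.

34.0592

E[X] = (7/13)·(-2) + (2/13)·0 + (4/13)·11 = 30/13
E[X²] = (7/13)·4 + (2/13)·0 + (4/13)·121 = 512/13
Var(X) = 512/13 − (30/13)² = 5756/169 ≈ 34.0592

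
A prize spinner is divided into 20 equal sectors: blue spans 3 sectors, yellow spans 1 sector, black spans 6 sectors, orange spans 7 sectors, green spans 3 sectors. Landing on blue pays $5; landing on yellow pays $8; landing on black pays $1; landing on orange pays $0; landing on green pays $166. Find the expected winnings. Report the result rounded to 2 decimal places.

$26.35

E[payout] = (3/20)·5 + (1/20)·8 + (6/20)·1 + (7/20)·0 + (3/20)·166 = 527/20
≈ $26.35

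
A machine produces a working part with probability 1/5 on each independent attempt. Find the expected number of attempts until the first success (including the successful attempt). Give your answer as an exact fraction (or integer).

5

For a geometric distribution, E[trials] = 1/p = 1/(1/5) = 5.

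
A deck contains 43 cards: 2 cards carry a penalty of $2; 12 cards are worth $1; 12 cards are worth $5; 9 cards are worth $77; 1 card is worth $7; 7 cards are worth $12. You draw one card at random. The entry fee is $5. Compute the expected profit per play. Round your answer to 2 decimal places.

E[payout] = (2/43)·(-2) + (12/43)·1 + (12/43)·5 + (9/43)·77 + (1/43)·7 + (7/43)·12 = 852/43
Expected profit = 852/43 − 5 = 637/43 ≈ $14.81

$14.81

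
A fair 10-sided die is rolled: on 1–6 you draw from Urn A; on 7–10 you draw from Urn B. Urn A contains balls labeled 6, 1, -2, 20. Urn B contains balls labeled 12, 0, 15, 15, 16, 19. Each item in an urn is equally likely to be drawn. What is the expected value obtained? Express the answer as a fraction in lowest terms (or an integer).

E[X | Urn A] = (6 + 1 − 2 + 20)/4 = 25/4
E[X | Urn B] = (12 + 0 + 15 + 15 + 16 + 19)/6 = 77/6
E[X] = (3/5)·25/4 + (2/5)·77/6 = 533/60

533/60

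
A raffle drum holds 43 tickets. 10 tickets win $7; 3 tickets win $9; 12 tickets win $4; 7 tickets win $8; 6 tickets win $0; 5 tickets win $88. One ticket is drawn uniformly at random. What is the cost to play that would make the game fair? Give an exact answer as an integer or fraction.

E[payout] = (10/43)·7 + (3/43)·9 + (12/43)·4 + (7/43)·8 + (6/43)·0 + (5/43)·88 = 641/43
Fair fee = E[payout] = 641/43

641/43 dollars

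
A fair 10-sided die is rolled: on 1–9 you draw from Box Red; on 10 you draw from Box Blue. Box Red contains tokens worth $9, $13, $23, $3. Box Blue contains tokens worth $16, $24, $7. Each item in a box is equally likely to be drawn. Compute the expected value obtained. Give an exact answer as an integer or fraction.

371/30 dollars

E[X | Box Red] = (9 + 13 + 23 + 3)/4 = 12
E[X | Box Blue] = (16 + 24 + 7)/3 = 47/3
E[X] = (9/10)·12 + (1/10)·47/3 = 371/30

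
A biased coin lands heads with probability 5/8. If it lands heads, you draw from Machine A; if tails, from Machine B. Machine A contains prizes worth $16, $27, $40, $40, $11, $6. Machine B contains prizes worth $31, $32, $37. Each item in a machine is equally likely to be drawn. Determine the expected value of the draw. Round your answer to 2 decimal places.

E[X | Machine A] = (16 + 27 + 40 + 40 + 11 + 6)/6 = 70/3
E[X | Machine B] = (31 + 32 + 37)/3 = 100/3
E[X] = (5/8)·70/3 + (3/8)·100/3 = 325/12 ≈ 27.08

$27.08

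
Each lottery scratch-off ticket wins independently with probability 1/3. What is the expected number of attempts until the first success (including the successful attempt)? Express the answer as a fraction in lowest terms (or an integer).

For a geometric distribution, E[trials] = 1/p = 1/(1/3) = 3.

3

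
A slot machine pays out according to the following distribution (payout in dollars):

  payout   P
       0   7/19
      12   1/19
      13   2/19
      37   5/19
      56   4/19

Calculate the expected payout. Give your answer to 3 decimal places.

E[X] = (7/19)·0 + (1/19)·12 + (2/19)·13 + (5/19)·37 + (4/19)·56
     = 447/19 ≈ 23.526

$23.526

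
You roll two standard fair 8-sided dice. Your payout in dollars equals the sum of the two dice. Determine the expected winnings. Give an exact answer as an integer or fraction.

$9

Distribution of the sum of the two dice: 2 w.p. 1/64, 3 w.p. 1/32, 4 w.p. 3/64, 5 w.p. 1/16, 6 w.p. 5/64, 7 w.p. 3/32, …
E[payout] = (1/64)·2 + (1/32)·3 + (3/64)·4 + (1/16)·5 + (5/64)·6 + (3/32)·7 + (7/64)·8 + (1/8)·9 + (7/64)·10 + (3/32)·11 + (5/64)·12 + (1/16)·13 + (3/64)·14 + (1/32)·15 + (1/64)·16 = 9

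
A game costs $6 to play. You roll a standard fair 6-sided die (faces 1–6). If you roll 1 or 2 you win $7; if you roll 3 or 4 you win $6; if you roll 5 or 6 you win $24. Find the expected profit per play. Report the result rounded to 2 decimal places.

$6.33

E[payout] = (1/3)·6 + (1/3)·7 + (1/3)·24 = 37/3
Expected profit = 37/3 − 6 = 19/3 ≈ $6.33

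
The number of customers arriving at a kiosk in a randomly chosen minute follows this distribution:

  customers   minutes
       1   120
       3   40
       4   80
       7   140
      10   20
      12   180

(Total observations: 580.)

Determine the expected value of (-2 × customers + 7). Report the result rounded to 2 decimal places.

Total = 580, so P(customers=1) = 120/580, etc.
E[-2x+7] = (6/29)·5 + (2/29)·1 + (4/29)·(-1) + (7/29)·(-7) + (1/29)·(-13) + (9/29)·(-17)
     = -187/29 ≈ -6.45

-6.45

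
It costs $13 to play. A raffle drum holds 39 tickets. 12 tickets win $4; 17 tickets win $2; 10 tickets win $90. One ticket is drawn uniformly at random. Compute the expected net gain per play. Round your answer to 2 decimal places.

$12.18

E[payout] = (12/39)·4 + (17/39)·2 + (10/39)·90 = 982/39
Expected profit = 982/39 − 13 = 475/39 ≈ $12.18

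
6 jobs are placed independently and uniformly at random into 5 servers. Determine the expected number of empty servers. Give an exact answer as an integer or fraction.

Let Xⱼ=1 if server j is empty. P(Xⱼ=1) = ((5-1)/5)^6 = 4096/15625.
By linearity, E[#empty] = 5·4096/15625 = 4096/3125.

4096/3125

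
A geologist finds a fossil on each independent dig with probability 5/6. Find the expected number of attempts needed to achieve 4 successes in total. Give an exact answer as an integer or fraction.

By linearity (sum of 4 independent geometric waits), E[trials] = 4/p = 4/(5/6) = 24/5.

24/5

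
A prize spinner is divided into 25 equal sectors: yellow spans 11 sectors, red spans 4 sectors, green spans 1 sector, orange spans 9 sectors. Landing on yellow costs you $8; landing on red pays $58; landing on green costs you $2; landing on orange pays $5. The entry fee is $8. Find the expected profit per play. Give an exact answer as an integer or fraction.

E[payout] = (11/25)·(-8) + (4/25)·58 + (1/25)·(-2) + (9/25)·5 = 187/25
Expected profit = 187/25 − 8 = -13/25

-13/25 dollars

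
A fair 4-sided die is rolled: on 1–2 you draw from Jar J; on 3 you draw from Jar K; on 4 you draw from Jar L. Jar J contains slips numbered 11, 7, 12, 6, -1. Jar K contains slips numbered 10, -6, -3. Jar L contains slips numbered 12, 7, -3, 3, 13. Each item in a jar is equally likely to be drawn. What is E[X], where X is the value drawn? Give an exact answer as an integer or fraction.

311/60

E[X | Jar J] = (11 + 7 + 12 + 6 − 1)/5 = 7
E[X | Jar K] = (10 − 6 − 3)/3 = 1/3
E[X | Jar L] = (12 + 7 − 3 + 3 + 13)/5 = 32/5
E[X] = (1/2)·7 + (1/4)·1/3 + (1/4)·32/5 = 311/60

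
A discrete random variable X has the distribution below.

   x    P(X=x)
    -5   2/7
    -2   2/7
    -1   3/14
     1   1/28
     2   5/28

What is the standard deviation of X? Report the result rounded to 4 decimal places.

2.4357

E[X] = -51/28, E[X²] = 37/4
Var(X) = E[X²] − (E[X])² = 37/4 − 2601/784 = 4651/784
SD(X) = √(4651/784) ≈ 2.4357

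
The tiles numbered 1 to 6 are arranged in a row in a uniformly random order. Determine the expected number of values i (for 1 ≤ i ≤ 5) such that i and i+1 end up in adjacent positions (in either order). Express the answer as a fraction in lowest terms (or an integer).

5/3

For each i ∈ {1,…,5}, let Xᵢ = 1 if i and i+1 are adjacent. P(Xᵢ=1) = 2·(6−1)!/6! = 2/6.
By linearity, E[ΣXᵢ] = (5)·(2/6) = 5/3.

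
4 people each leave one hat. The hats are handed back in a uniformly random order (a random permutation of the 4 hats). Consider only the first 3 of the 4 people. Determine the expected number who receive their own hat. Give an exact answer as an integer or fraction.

3/4

Let Xᵢ = 1 if person i gets their own hat. For each i, P(Xᵢ=1) = 1/4.
By linearity of expectation, E[X₁+…+X_3] = 3·(1/4) = 3/4.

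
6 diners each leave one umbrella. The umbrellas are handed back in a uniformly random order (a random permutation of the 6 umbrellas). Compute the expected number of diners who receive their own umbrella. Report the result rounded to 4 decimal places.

1.0000

Let Xᵢ = 1 if person i gets their own umbrella. For each i, P(Xᵢ=1) = 1/6.
By linearity of expectation, E[X₁+…+X_6] = 6·(1/6) = 1.
≈ 1.0000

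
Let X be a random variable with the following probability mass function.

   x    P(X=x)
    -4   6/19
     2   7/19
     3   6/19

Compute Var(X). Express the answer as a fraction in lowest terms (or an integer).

E[X] = (6/19)·(-4) + (7/19)·2 + (6/19)·3 = 8/19
E[X²] = (6/19)·16 + (7/19)·4 + (6/19)·9 = 178/19
Var(X) = 178/19 − (8/19)² = 3318/361

3318/361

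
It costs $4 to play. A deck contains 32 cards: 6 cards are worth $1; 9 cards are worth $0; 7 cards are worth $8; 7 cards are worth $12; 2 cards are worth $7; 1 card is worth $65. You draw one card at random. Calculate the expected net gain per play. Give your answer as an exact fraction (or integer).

E[payout] = (6/32)·1 + (9/32)·0 + (7/32)·8 + (7/32)·12 + (2/32)·7 + (1/32)·65 = 225/32
Expected profit = 225/32 − 4 = 97/32

97/32 dollars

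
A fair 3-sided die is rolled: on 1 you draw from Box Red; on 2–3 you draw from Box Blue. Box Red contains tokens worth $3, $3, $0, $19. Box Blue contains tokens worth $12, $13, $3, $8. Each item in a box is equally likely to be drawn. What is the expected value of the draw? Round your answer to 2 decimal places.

$8.08

E[X | Box Red] = (3 + 3 + 0 + 19)/4 = 25/4
E[X | Box Blue] = (12 + 13 + 3 + 8)/4 = 9
E[X] = (1/3)·25/4 + (2/3)·9 = 97/12 ≈ 8.08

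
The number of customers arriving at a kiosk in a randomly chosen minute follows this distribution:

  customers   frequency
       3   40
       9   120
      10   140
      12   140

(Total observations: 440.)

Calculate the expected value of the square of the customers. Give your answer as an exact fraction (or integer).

Total = 440, so P(customers=3) = 40/440, etc.
E[X²] = (1/11)·9 + (3/11)·81 + (7/22)·100 + (7/22)·144
     = 1106/11

1106/11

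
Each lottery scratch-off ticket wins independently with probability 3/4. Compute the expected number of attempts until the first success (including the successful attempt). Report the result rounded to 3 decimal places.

1.333

For a geometric distribution, E[trials] = 1/p = 1/(3/4) = 4/3.
≈ 1.333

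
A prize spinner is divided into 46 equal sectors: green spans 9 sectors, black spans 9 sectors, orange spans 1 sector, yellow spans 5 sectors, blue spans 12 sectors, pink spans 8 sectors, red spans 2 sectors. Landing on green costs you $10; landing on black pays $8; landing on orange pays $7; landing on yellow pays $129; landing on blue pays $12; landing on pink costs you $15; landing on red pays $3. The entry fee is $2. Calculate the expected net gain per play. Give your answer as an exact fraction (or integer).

E[payout] = (9/46)·(-10) + (9/46)·8 + (1/46)·7 + (5/46)·129 + (12/46)·12 + (8/46)·(-15) + (2/46)·3 = 332/23
Expected profit = 332/23 − 2 = 286/23

286/23 dollars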